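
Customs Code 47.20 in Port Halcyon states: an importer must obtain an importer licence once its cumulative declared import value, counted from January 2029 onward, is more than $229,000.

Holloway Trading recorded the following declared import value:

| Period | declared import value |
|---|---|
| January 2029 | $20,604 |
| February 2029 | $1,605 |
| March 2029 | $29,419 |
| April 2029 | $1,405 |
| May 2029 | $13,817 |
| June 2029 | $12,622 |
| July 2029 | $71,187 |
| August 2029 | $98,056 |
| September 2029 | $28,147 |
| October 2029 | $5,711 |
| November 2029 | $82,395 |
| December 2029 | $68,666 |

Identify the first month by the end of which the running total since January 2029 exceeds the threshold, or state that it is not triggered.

Through January 2029: $20,604
Through February 2029: $22,209
Through March 2029: $51,628
Through April 2029: $53,033
Through May 2029: $66,850
Through June 2029: $79,472
Through July 2029: $150,659
Through August 2029: $248,715 ← exceeds threshold

August 2029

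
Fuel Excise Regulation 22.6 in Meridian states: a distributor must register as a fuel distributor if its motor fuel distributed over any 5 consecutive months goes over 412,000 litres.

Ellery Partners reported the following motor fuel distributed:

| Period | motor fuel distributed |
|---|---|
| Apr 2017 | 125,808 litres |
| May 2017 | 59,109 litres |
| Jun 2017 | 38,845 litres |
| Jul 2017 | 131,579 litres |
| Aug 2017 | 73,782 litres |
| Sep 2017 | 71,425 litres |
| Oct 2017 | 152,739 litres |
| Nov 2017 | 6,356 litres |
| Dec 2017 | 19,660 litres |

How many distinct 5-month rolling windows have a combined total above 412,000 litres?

Apr 2017–Aug 2017: 125,808 litres + 59,109 litres + 38,845 litres + 131,579 litres + 73,782 litres = 429,123 litres (over)
May 2017–Sep 2017: 59,109 litres + 38,845 litres + 131,579 litres + 73,782 litres + 71,425 litres = 374,740 litres (under)
Jun 2017–Oct 2017: 38,845 litres + 131,579 litres + 73,782 litres + 71,425 litres + 152,739 litres = 468,370 litres (over)
Jul 2017–Nov 2017: 131,579 litres + 73,782 litres + 71,425 litres + 152,739 litres + 6,356 litres = 435,881 litres (over)
Aug 2017–Dec 2017: 73,782 litres + 71,425 litres + 152,739 litres + 6,356 litres + 19,660 litres = 323,962 litres (under)
3 windows exceed the threshold.

3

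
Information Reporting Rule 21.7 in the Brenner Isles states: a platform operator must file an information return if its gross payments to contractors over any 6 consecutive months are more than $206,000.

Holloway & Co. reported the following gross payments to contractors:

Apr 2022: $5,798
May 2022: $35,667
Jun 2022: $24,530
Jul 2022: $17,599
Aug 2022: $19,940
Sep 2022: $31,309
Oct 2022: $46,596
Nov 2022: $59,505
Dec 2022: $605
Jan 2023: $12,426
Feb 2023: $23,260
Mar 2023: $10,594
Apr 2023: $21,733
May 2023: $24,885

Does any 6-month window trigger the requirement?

No

Apr 2022–Sep 2022: $5,798 + $35,667 + $24,530 + $17,599 + $19,940 + $31,309 = $134,843 (under)
May 2022–Oct 2022: $35,667 + $24,530 + $17,599 + $19,940 + $31,309 + $46,596 = $175,641 (under)
Jun 2022–Nov 2022: $24,530 + $17,599 + $19,940 + $31,309 + $46,596 + $59,505 = $199,479 (under)
Jul 2022–Dec 2022: $17,599 + $19,940 + $31,309 + $46,596 + $59,505 + $605 = $175,554 (under)
Aug 2022–Jan 2023: $19,940 + $31,309 + $46,596 + $59,505 + $605 + $12,426 = $170,381 (under)
Sep 2022–Feb 2023: $31,309 + $46,596 + $59,505 + $605 + $12,426 + $23,260 = $173,701 (under)
Oct 2022–Mar 2023: $46,596 + $59,505 + $605 + $12,426 + $23,260 + $10,594 = $152,986 (under)
Nov 2022–Apr 2023: $59,505 + $605 + $12,426 + $23,260 + $10,594 + $21,733 = $128,123 (under)
Dec 2022–May 2023: $605 + $12,426 + $23,260 + $10,594 + $21,733 + $24,885 = $93,503 (under)
No window exceeds $206,000.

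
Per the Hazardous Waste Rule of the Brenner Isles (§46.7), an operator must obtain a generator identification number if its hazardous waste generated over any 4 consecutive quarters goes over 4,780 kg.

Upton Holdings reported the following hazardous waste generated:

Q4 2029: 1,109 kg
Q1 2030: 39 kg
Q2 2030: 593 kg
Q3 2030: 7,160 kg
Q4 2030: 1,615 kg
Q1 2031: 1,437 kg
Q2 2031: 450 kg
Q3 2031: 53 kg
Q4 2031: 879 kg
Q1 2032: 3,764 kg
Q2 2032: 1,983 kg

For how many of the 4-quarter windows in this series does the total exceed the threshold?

Q4 2029–Q3 2030: 1,109 kg + 39 kg + 593 kg + 7,160 kg = 8,901 kg (over)
Q1 2030–Q4 2030: 39 kg + 593 kg + 7,160 kg + 1,615 kg = 9,407 kg (over)
Q2 2030–Q1 2031: 593 kg + 7,160 kg + 1,615 kg + 1,437 kg = 10,805 kg (over)
Q3 2030–Q2 2031: 7,160 kg + 1,615 kg + 1,437 kg + 450 kg = 10,662 kg (over)
Q4 2030–Q3 2031: 1,615 kg + 1,437 kg + 450 kg + 53 kg = 3,555 kg (under)
Q1 2031–Q4 2031: 1,437 kg + 450 kg + 53 kg + 879 kg = 2,819 kg (under)
Q2 2031–Q1 2032: 450 kg + 53 kg + 879 kg + 3,764 kg = 5,146 kg (over)
Q3 2031–Q2 2032: 53 kg + 879 kg + 3,764 kg + 1,983 kg = 6,679 kg (over)
6 windows exceed the threshold.

6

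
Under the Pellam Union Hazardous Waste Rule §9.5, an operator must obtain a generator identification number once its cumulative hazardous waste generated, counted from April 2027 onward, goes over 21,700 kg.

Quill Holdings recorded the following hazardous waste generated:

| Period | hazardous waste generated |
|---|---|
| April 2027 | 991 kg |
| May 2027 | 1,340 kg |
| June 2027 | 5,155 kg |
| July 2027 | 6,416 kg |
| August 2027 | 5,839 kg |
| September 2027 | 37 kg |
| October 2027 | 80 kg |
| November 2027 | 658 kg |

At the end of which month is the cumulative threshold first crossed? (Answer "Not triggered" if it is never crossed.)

Not triggered

Through April 2027: 991 kg
Through May 2027: 2,331 kg
Through June 2027: 7,486 kg
Through July 2027: 13,902 kg
Through August 2027: 19,741 kg
Through September 2027: 19,778 kg
Through October 2027: 19,858 kg
Through November 2027: 20,516 kg
Final cumulative total 20,516 kg ≤ 21,700 kg; the threshold is never exceeded.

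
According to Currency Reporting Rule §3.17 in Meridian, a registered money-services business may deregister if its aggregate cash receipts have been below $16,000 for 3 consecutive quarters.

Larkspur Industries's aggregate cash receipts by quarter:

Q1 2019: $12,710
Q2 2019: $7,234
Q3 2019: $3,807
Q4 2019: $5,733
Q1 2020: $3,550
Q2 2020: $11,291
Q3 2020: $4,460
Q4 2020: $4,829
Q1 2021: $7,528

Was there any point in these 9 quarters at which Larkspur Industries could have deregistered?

Yes

Quarters below $16,000: Q1 2019, Q2 2019, Q3 2019, Q4 2019, Q1 2020, Q2 2020, Q3 2020, Q4 2020, Q1 2021.
Longest run of consecutive quarters below the threshold: 9.
9 ≥ 3, so Larkspur Industries became eligible.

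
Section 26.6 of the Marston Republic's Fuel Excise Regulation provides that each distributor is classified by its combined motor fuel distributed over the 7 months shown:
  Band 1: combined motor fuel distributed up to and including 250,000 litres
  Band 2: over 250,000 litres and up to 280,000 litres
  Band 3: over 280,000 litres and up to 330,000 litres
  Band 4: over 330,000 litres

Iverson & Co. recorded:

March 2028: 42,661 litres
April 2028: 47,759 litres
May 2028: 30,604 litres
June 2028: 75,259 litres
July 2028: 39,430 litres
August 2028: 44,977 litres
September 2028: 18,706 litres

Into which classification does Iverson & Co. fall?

Band 3

Combined motor fuel distributed: 42,661 litres + 47,759 litres + 30,604 litres + 75,259 litres + 39,430 litres + 44,977 litres + 18,706 litres = 299,396 litres.
280,000 litres < 299,396 litres ≤ 330,000 litres, so Band 3 applies.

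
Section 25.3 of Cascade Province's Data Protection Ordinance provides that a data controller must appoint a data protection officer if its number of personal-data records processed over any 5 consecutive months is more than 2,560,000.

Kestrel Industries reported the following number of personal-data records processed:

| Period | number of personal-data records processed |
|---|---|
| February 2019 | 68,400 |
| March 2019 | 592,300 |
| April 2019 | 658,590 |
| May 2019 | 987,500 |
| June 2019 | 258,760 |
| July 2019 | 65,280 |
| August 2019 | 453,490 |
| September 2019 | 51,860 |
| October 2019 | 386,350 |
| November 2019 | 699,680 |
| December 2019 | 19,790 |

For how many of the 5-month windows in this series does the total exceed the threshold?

February 2019–June 2019: 68,400 + 592,300 + 658,590 + 987,500 + 258,760 = 2,565,550 (over)
March 2019–July 2019: 592,300 + 658,590 + 987,500 + 258,760 + 65,280 = 2,562,430 (over)
April 2019–August 2019: 658,590 + 987,500 + 258,760 + 65,280 + 453,490 = 2,423,620 (under)
May 2019–September 2019: 987,500 + 258,760 + 65,280 + 453,490 + 51,860 = 1,816,890 (under)
June 2019–October 2019: 258,760 + 65,280 + 453,490 + 51,860 + 386,350 = 1,215,740 (under)
July 2019–November 2019: 65,280 + 453,490 + 51,860 + 386,350 + 699,680 = 1,656,660 (under)
August 2019–December 2019: 453,490 + 51,860 + 386,350 + 699,680 + 19,790 = 1,611,170 (under)
2 windows exceed the threshold.

2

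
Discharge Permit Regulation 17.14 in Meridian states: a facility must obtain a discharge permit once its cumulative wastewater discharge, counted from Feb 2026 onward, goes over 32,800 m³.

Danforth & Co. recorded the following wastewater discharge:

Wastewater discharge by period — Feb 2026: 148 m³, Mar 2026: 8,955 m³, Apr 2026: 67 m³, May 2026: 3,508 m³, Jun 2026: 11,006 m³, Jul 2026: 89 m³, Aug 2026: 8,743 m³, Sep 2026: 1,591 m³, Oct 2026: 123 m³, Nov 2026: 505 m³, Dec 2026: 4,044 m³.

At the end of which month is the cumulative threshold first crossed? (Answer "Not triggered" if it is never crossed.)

Sep 2026

Through Feb 2026: 148 m³
Through Mar 2026: 9,103 m³
Through Apr 2026: 9,170 m³
Through May 2026: 12,678 m³
Through Jun 2026: 23,684 m³
Through Jul 2026: 23,773 m³
Through Aug 2026: 32,516 m³
Through Sep 2026: 34,107 m³ ← exceeds threshold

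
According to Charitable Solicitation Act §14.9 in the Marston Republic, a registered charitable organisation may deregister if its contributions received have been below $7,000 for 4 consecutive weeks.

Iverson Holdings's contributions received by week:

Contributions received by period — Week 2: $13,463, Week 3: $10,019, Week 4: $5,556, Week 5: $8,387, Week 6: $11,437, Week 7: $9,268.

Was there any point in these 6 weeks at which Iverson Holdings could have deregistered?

No

Weeks below $7,000: Week 4.
Longest run of consecutive weeks below the threshold: 1.
1 < 4, so Iverson Holdings never became eligible.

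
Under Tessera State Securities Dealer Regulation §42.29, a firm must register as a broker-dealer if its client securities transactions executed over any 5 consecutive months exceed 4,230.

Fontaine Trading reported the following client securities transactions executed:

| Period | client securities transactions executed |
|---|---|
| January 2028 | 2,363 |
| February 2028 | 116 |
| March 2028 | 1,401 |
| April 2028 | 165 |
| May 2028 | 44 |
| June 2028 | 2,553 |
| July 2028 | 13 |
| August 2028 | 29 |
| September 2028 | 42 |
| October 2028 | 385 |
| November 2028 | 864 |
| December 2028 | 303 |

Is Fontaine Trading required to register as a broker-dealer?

Yes

January 2028–May 2028: 2,363 + 116 + 1,401 + 165 + 44 = 4,089 (under)
February 2028–June 2028: 116 + 1,401 + 165 + 44 + 2,553 = 4,279 (over)
March 2028–July 2028: 1,401 + 165 + 44 + 2,553 + 13 = 4,176 (under)
April 2028–August 2028: 165 + 44 + 2,553 + 13 + 29 = 2,804 (under)
May 2028–September 2028: 44 + 2,553 + 13 + 29 + 42 = 2,681 (under)
June 2028–October 2028: 2,553 + 13 + 29 + 42 + 385 = 3,022 (under)
July 2028–November 2028: 13 + 29 + 42 + 385 + 864 = 1,333 (under)
August 2028–December 2028: 29 + 42 + 385 + 864 + 303 = 1,623 (under)
At least one window exceeds 4,230.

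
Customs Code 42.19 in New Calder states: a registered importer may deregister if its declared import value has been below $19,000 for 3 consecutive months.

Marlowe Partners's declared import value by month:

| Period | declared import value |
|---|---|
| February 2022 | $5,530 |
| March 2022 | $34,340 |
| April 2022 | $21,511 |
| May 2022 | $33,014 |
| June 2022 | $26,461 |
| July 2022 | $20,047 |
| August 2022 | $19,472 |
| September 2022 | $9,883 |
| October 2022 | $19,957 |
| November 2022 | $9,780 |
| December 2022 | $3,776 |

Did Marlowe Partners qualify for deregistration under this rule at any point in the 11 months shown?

No

Months below $19,000: February 2022, September 2022, November 2022, December 2022.
Longest run of consecutive months below the threshold: 2.
2 < 3, so Marlowe Partners never became eligible.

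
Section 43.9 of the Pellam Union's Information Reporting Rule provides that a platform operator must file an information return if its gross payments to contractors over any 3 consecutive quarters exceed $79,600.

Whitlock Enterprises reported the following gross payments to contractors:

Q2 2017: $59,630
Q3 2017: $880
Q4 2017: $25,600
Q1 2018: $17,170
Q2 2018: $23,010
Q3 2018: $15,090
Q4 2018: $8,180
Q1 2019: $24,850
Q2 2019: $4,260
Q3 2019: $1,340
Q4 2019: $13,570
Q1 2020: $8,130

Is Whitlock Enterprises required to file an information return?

Q2 2017–Q4 2017: $59,630 + $880 + $25,600 = $86,110 (over)
Q3 2017–Q1 2018: $880 + $25,600 + $17,170 = $43,650 (under)
Q4 2017–Q2 2018: $25,600 + $17,170 + $23,010 = $65,780 (under)
Q1 2018–Q3 2018: $17,170 + $23,010 + $15,090 = $55,270 (under)
Q2 2018–Q4 2018: $23,010 + $15,090 + $8,180 = $46,280 (under)
Q3 2018–Q1 2019: $15,090 + $8,180 + $24,850 = $48,120 (under)
Q4 2018–Q2 2019: $8,180 + $24,850 + $4,260 = $37,290 (under)
Q1 2019–Q3 2019: $24,850 + $4,260 + $1,340 = $30,450 (under)
Q2 2019–Q4 2019: $4,260 + $1,340 + $13,570 = $19,170 (under)
Q3 2019–Q1 2020: $1,340 + $13,570 + $8,130 = $23,040 (under)
At least one window exceeds $79,600.

Yes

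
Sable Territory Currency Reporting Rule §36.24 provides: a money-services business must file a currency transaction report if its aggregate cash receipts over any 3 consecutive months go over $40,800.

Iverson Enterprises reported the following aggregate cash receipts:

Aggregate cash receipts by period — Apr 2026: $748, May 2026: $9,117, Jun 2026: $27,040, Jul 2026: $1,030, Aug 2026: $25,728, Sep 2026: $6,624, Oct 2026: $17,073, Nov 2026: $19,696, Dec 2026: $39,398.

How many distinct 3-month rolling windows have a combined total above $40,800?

4

Apr 2026–Jun 2026: $748 + $9,117 + $27,040 = $36,905 (under)
May 2026–Jul 2026: $9,117 + $27,040 + $1,030 = $37,187 (under)
Jun 2026–Aug 2026: $27,040 + $1,030 + $25,728 = $53,798 (over)
Jul 2026–Sep 2026: $1,030 + $25,728 + $6,624 = $33,382 (under)
Aug 2026–Oct 2026: $25,728 + $6,624 + $17,073 = $49,425 (over)
Sep 2026–Nov 2026: $6,624 + $17,073 + $19,696 = $43,393 (over)
Oct 2026–Dec 2026: $17,073 + $19,696 + $39,398 = $76,167 (over)
4 windows exceed the threshold.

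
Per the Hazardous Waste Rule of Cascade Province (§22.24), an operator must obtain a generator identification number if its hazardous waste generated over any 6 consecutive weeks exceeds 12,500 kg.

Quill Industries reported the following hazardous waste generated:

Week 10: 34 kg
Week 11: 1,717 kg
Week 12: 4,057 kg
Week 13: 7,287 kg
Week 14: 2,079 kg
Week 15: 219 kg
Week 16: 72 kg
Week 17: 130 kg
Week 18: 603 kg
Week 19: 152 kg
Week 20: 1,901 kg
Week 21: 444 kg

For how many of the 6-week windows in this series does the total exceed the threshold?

3

Week 10–Week 15: 34 kg + 1,717 kg + 4,057 kg + 7,287 kg + 2,079 kg + 219 kg = 15,393 kg (over)
Week 11–Week 16: 1,717 kg + 4,057 kg + 7,287 kg + 2,079 kg + 219 kg + 72 kg = 15,431 kg (over)
Week 12–Week 17: 4,057 kg + 7,287 kg + 2,079 kg + 219 kg + 72 kg + 130 kg = 13,844 kg (over)
Week 13–Week 18: 7,287 kg + 2,079 kg + 219 kg + 72 kg + 130 kg + 603 kg = 10,390 kg (under)
Week 14–Week 19: 2,079 kg + 219 kg + 72 kg + 130 kg + 603 kg + 152 kg = 3,255 kg (under)
Week 15–Week 20: 219 kg + 72 kg + 130 kg + 603 kg + 152 kg + 1,901 kg = 3,077 kg (under)
Week 16–Week 21: 72 kg + 130 kg + 603 kg + 152 kg + 1,901 kg + 444 kg = 3,302 kg (under)
3 windows exceed the threshold.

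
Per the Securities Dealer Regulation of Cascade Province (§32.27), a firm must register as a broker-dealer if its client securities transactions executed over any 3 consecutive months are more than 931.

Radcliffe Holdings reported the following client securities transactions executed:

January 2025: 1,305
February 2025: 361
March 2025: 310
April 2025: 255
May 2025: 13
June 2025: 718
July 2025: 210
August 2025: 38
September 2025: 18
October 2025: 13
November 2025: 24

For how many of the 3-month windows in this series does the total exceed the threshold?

4

January 2025–March 2025: 1,305 + 361 + 310 = 1,976 (over)
February 2025–April 2025: 361 + 310 + 255 = 926 (under)
March 2025–May 2025: 310 + 255 + 13 = 578 (under)
April 2025–June 2025: 255 + 13 + 718 = 986 (over)
May 2025–July 2025: 13 + 718 + 210 = 941 (over)
June 2025–August 2025: 718 + 210 + 38 = 966 (over)
July 2025–September 2025: 210 + 38 + 18 = 266 (under)
August 2025–October 2025: 38 + 18 + 13 = 69 (under)
September 2025–November 2025: 18 + 13 + 24 = 55 (under)
4 windows exceed the threshold.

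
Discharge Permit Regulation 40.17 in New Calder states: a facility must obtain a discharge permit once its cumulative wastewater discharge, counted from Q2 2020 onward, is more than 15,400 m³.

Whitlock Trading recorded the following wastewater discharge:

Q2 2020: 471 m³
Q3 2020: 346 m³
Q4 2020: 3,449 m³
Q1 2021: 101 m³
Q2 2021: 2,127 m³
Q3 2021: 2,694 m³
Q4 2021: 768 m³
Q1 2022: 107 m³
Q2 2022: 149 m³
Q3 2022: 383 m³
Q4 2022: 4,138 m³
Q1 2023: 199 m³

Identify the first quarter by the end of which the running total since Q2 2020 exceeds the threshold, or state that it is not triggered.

Through Q2 2020: 471 m³
Through Q3 2020: 817 m³
Through Q4 2020: 4,266 m³
Through Q1 2021: 4,367 m³
Through Q2 2021: 6,494 m³
Through Q3 2021: 9,188 m³
Through Q4 2021: 9,956 m³
Through Q1 2022: 10,063 m³
Through Q2 2022: 10,212 m³
Through Q3 2022: 10,595 m³
Through Q4 2022: 14,733 m³
Through Q1 2023: 14,932 m³
Final cumulative total 14,932 m³ ≤ 15,400 m³; the threshold is never exceeded.

Not triggered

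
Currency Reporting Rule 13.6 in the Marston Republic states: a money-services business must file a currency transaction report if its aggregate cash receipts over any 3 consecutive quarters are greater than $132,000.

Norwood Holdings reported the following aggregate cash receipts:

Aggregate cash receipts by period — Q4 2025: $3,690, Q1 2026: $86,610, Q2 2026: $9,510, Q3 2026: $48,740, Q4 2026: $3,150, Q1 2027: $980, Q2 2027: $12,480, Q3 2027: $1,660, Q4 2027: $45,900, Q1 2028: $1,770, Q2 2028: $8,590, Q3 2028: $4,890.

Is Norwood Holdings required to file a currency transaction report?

Yes

Q4 2025–Q2 2026: $3,690 + $86,610 + $9,510 = $99,810 (under)
Q1 2026–Q3 2026: $86,610 + $9,510 + $48,740 = $144,860 (over)
Q2 2026–Q4 2026: $9,510 + $48,740 + $3,150 = $61,400 (under)
Q3 2026–Q1 2027: $48,740 + $3,150 + $980 = $52,870 (under)
Q4 2026–Q2 2027: $3,150 + $980 + $12,480 = $16,610 (under)
Q1 2027–Q3 2027: $980 + $12,480 + $1,660 = $15,120 (under)
Q2 2027–Q4 2027: $12,480 + $1,660 + $45,900 = $60,040 (under)
Q3 2027–Q1 2028: $1,660 + $45,900 + $1,770 = $49,330 (under)
Q4 2027–Q2 2028: $45,900 + $1,770 + $8,590 = $56,260 (under)
Q1 2028–Q3 2028: $1,770 + $8,590 + $4,890 = $15,250 (under)
At least one window exceeds $132,000.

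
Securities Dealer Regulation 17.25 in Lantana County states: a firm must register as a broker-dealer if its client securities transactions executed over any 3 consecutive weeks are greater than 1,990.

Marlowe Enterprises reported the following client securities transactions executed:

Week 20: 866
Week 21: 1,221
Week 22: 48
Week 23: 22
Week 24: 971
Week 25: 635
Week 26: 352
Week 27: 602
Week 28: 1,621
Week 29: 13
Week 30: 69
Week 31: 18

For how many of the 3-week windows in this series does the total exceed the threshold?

Week 20–Week 22: 866 + 1,221 + 48 = 2,135 (over)
Week 21–Week 23: 1,221 + 48 + 22 = 1,291 (under)
Week 22–Week 24: 48 + 22 + 971 = 1,041 (under)
Week 23–Week 25: 22 + 971 + 635 = 1,628 (under)
Week 24–Week 26: 971 + 635 + 352 = 1,958 (under)
Week 25–Week 27: 635 + 352 + 602 = 1,589 (under)
Week 26–Week 28: 352 + 602 + 1,621 = 2,575 (over)
Week 27–Week 29: 602 + 1,621 + 13 = 2,236 (over)
Week 28–Week 30: 1,621 + 13 + 69 = 1,703 (under)
Week 29–Week 31: 13 + 69 + 18 = 100 (under)
3 windows exceed the threshold.

3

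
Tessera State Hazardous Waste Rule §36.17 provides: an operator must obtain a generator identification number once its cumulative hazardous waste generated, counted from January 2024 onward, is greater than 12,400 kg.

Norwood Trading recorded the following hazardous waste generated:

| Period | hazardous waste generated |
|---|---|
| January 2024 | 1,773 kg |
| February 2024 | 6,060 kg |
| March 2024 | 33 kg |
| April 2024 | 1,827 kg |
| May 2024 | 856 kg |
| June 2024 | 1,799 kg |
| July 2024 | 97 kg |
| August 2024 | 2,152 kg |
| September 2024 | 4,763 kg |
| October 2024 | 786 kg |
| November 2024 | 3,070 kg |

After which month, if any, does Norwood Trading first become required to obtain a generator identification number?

July 2024

Through January 2024: 1,773 kg
Through February 2024: 7,833 kg
Through March 2024: 7,866 kg
Through April 2024: 9,693 kg
Through May 2024: 10,549 kg
Through June 2024: 12,348 kg
Through July 2024: 12,445 kg ← exceeds threshold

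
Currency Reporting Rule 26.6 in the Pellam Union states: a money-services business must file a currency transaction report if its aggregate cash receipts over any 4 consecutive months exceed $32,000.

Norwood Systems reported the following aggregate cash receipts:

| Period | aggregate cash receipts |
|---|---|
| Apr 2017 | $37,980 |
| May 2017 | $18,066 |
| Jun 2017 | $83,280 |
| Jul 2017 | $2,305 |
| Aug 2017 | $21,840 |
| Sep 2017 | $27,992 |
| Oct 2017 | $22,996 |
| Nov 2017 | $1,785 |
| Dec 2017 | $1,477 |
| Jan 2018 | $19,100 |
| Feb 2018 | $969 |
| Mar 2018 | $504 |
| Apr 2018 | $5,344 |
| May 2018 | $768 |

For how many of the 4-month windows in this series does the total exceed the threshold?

7

Apr 2017–Jul 2017: $37,980 + $18,066 + $83,280 + $2,305 = $141,631 (over)
May 2017–Aug 2017: $18,066 + $83,280 + $2,305 + $21,840 = $125,491 (over)
Jun 2017–Sep 2017: $83,280 + $2,305 + $21,840 + $27,992 = $135,417 (over)
Jul 2017–Oct 2017: $2,305 + $21,840 + $27,992 + $22,996 = $75,133 (over)
Aug 2017–Nov 2017: $21,840 + $27,992 + $22,996 + $1,785 = $74,613 (over)
Sep 2017–Dec 2017: $27,992 + $22,996 + $1,785 + $1,477 = $54,250 (over)
Oct 2017–Jan 2018: $22,996 + $1,785 + $1,477 + $19,100 = $45,358 (over)
Nov 2017–Feb 2018: $1,785 + $1,477 + $19,100 + $969 = $23,331 (under)
Dec 2017–Mar 2018: $1,477 + $19,100 + $969 + $504 = $22,050 (under)
Jan 2018–Apr 2018: $19,100 + $969 + $504 + $5,344 = $25,917 (under)
Feb 2018–May 2018: $969 + $504 + $5,344 + $768 = $7,585 (under)
7 windows exceed the threshold.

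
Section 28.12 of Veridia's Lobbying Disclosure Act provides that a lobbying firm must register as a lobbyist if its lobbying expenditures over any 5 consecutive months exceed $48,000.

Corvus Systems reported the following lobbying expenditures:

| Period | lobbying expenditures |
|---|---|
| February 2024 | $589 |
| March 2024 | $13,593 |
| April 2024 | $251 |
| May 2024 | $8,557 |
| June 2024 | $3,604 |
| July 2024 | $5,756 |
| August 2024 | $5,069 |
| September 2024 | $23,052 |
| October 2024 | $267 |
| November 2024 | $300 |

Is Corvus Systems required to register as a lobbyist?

February 2024–June 2024: $589 + $13,593 + $251 + $8,557 + $3,604 = $26,594 (under)
March 2024–July 2024: $13,593 + $251 + $8,557 + $3,604 + $5,756 = $31,761 (under)
April 2024–August 2024: $251 + $8,557 + $3,604 + $5,756 + $5,069 = $23,237 (under)
May 2024–September 2024: $8,557 + $3,604 + $5,756 + $5,069 + $23,052 = $46,038 (under)
June 2024–October 2024: $3,604 + $5,756 + $5,069 + $23,052 + $267 = $37,748 (under)
July 2024–November 2024: $5,756 + $5,069 + $23,052 + $267 + $300 = $34,444 (under)
No window exceeds $48,000.

No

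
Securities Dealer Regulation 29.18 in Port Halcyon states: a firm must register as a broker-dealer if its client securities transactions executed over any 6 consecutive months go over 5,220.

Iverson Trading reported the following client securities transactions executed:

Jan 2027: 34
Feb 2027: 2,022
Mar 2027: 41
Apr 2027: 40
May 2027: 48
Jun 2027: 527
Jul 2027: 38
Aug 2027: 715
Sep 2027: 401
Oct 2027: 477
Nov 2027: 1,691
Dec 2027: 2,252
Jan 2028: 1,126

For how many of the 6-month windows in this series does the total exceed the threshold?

Jan 2027–Jun 2027: 34 + 2,022 + 41 + 40 + 48 + 527 = 2,712 (under)
Feb 2027–Jul 2027: 2,022 + 41 + 40 + 48 + 527 + 38 = 2,716 (under)
Mar 2027–Aug 2027: 41 + 40 + 48 + 527 + 38 + 715 = 1,409 (under)
Apr 2027–Sep 2027: 40 + 48 + 527 + 38 + 715 + 401 = 1,769 (under)
May 2027–Oct 2027: 48 + 527 + 38 + 715 + 401 + 477 = 2,206 (under)
Jun 2027–Nov 2027: 527 + 38 + 715 + 401 + 477 + 1,691 = 3,849 (under)
Jul 2027–Dec 2027: 38 + 715 + 401 + 477 + 1,691 + 2,252 = 5,574 (over)
Aug 2027–Jan 2028: 715 + 401 + 477 + 1,691 + 2,252 + 1,126 = 6,662 (over)
2 windows exceed the threshold.

2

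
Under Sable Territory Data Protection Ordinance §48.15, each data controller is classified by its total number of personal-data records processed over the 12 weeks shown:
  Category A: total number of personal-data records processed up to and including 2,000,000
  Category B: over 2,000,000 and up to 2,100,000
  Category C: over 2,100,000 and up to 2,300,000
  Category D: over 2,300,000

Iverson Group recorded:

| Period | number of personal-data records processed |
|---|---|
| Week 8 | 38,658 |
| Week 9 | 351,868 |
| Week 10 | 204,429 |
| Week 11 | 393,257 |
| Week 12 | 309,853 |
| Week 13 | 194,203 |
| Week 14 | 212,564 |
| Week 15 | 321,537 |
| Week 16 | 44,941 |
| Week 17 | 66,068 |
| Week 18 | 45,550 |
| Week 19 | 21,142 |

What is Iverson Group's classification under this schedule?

Total number of personal-data records processed: 38,658 + 351,868 + 204,429 + 393,257 + 309,853 + 194,203 + 212,564 + 321,537 + 44,941 + 66,068 + 45,550 + 21,142 = 2,204,070.
2,100,000 < 2,204,070 ≤ 2,300,000, so Category C applies.

Category C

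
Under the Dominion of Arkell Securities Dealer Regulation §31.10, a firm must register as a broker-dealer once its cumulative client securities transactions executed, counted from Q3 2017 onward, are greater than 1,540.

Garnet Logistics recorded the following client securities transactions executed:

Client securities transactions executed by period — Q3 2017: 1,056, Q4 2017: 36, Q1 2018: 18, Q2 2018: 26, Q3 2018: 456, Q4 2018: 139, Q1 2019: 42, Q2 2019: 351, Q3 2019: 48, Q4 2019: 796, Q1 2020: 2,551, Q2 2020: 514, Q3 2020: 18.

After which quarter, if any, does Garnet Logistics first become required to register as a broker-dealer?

Through Q3 2017: 1,056
Through Q4 2017: 1,092
Through Q1 2018: 1,110
Through Q2 2018: 1,136
Through Q3 2018: 1,592 ← exceeds threshold

Q3 2018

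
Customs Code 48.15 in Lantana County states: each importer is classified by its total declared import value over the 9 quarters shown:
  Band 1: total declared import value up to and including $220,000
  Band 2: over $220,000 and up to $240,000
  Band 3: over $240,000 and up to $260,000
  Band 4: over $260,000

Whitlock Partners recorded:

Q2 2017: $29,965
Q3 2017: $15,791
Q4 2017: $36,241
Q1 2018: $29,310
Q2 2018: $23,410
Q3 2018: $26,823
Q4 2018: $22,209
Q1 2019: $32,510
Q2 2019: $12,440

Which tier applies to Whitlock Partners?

Total declared import value: $29,965 + $15,791 + $36,241 + $29,310 + $23,410 + $26,823 + $22,209 + $32,510 + $12,440 = $228,699.
$220,000 < $228,699 ≤ $240,000, so Band 2 applies.

Band 2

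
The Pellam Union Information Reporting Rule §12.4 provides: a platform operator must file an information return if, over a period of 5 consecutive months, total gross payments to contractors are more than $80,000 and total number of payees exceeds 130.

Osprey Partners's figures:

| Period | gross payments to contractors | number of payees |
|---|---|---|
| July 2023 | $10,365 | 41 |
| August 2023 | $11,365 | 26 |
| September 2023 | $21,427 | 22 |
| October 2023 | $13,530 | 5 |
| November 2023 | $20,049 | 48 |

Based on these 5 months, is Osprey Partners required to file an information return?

No

Total gross payments to contractors: $10,365 + $11,365 + $21,427 + $13,530 + $20,049 = $76,736 (≤ $80,000).
Total number of payees: 41 + 26 + 22 + 5 + 48 = 142 (> 130).
The test is 'and': the rule requires both, and at least one is not exceeded.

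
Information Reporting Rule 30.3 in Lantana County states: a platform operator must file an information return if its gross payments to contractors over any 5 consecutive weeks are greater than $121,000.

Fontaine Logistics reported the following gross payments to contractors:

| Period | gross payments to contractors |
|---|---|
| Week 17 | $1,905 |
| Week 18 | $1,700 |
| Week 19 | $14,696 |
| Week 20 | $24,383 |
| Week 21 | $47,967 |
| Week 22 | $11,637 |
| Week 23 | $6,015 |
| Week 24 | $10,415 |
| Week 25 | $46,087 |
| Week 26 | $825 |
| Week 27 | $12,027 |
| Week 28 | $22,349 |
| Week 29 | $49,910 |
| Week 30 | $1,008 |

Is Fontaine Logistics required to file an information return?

Yes

Week 17–Week 21: $1,905 + $1,700 + $14,696 + $24,383 + $47,967 = $90,651 (under)
Week 18–Week 22: $1,700 + $14,696 + $24,383 + $47,967 + $11,637 = $100,383 (under)
Week 19–Week 23: $14,696 + $24,383 + $47,967 + $11,637 + $6,015 = $104,698 (under)
Week 20–Week 24: $24,383 + $47,967 + $11,637 + $6,015 + $10,415 = $100,417 (under)
Week 21–Week 25: $47,967 + $11,637 + $6,015 + $10,415 + $46,087 = $122,121 (over)
Week 22–Week 26: $11,637 + $6,015 + $10,415 + $46,087 + $825 = $74,979 (under)
Week 23–Week 27: $6,015 + $10,415 + $46,087 + $825 + $12,027 = $75,369 (under)
Week 24–Week 28: $10,415 + $46,087 + $825 + $12,027 + $22,349 = $91,703 (under)
Week 25–Week 29: $46,087 + $825 + $12,027 + $22,349 + $49,910 = $131,198 (over)
Week 26–Week 30: $825 + $12,027 + $22,349 + $49,910 + $1,008 = $86,119 (under)
At least one window exceeds $121,000.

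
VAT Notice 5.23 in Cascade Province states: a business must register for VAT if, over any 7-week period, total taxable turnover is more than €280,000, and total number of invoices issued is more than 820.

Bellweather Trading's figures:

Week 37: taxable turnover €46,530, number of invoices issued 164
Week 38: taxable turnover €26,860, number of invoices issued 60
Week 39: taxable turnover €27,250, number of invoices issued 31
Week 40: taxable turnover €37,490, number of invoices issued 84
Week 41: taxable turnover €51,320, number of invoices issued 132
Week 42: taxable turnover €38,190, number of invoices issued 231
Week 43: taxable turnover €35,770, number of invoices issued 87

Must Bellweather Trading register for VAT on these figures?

Total taxable turnover: €46,530 + €26,860 + €27,250 + €37,490 + €51,320 + €38,190 + €35,770 = €263,410 (≤ €280,000).
Total number of invoices issued: 164 + 60 + 31 + 84 + 132 + 231 + 87 = 789 (≤ 820).
The test is 'and': the rule requires both, and at least one is not exceeded.

No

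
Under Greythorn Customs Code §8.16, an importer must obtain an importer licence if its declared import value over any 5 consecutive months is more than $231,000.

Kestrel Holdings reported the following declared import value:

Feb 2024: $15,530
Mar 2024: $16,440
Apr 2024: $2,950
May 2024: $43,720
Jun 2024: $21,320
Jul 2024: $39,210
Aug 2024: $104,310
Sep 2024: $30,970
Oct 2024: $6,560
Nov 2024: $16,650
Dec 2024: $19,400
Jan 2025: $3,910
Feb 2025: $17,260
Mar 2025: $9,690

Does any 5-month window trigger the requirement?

Yes

Feb 2024–Jun 2024: $15,530 + $16,440 + $2,950 + $43,720 + $21,320 = $99,960 (under)
Mar 2024–Jul 2024: $16,440 + $2,950 + $43,720 + $21,320 + $39,210 = $123,640 (under)
Apr 2024–Aug 2024: $2,950 + $43,720 + $21,320 + $39,210 + $104,310 = $211,510 (under)
May 2024–Sep 2024: $43,720 + $21,320 + $39,210 + $104,310 + $30,970 = $239,530 (over)
Jun 2024–Oct 2024: $21,320 + $39,210 + $104,310 + $30,970 + $6,560 = $202,370 (under)
Jul 2024–Nov 2024: $39,210 + $104,310 + $30,970 + $6,560 + $16,650 = $197,700 (under)
Aug 2024–Dec 2024: $104,310 + $30,970 + $6,560 + $16,650 + $19,400 = $177,890 (under)
Sep 2024–Jan 2025: $30,970 + $6,560 + $16,650 + $19,400 + $3,910 = $77,490 (under)
Oct 2024–Feb 2025: $6,560 + $16,650 + $19,400 + $3,910 + $17,260 = $63,780 (under)
Nov 2024–Mar 2025: $16,650 + $19,400 + $3,910 + $17,260 + $9,690 = $66,910 (under)
At least one window exceeds $231,000.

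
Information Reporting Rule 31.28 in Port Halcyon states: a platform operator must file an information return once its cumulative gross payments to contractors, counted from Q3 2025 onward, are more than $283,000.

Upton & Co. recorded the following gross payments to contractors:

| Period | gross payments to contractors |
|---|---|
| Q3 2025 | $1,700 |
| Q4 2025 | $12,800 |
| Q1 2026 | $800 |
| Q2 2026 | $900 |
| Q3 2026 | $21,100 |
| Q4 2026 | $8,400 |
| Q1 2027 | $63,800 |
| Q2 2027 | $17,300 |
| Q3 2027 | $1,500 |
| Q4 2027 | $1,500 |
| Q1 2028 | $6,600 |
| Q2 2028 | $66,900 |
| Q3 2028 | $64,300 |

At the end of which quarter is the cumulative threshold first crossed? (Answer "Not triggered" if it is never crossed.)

Through Q3 2025: $1,700
Through Q4 2025: $14,500
Through Q1 2026: $15,300
Through Q2 2026: $16,200
Through Q3 2026: $37,300
Through Q4 2026: $45,700
Through Q1 2027: $109,500
Through Q2 2027: $126,800
Through Q3 2027: $128,300
Through Q4 2027: $129,800
Through Q1 2028: $136,400
Through Q2 2028: $203,300
Through Q3 2028: $267,600
Final cumulative total $267,600 ≤ $283,000; the threshold is never exceeded.

Not triggered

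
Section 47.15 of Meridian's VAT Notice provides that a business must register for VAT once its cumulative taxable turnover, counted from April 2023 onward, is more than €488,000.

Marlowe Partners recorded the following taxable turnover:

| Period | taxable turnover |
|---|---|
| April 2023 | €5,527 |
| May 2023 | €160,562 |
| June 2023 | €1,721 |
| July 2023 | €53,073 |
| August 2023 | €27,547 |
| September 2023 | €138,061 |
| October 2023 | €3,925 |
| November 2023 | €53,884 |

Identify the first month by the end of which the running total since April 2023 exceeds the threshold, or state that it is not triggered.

Through April 2023: €5,527
Through May 2023: €166,089
Through June 2023: €167,810
Through July 2023: €220,883
Through August 2023: €248,430
Through September 2023: €386,491
Through October 2023: €390,416
Through November 2023: €444,300
Final cumulative total €444,300 ≤ €488,000; the threshold is never exceeded.

Not triggered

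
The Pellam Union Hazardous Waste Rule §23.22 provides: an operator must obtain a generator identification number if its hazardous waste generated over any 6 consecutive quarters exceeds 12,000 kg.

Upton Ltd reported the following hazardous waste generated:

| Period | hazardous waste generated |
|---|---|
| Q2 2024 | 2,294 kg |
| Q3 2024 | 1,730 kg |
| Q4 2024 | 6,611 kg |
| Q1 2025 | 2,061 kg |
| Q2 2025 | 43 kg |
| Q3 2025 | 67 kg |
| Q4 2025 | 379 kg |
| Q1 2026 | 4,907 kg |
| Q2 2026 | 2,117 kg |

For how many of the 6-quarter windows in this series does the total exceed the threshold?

2

Q2 2024–Q3 2025: 2,294 kg + 1,730 kg + 6,611 kg + 2,061 kg + 43 kg + 67 kg = 12,806 kg (over)
Q3 2024–Q4 2025: 1,730 kg + 6,611 kg + 2,061 kg + 43 kg + 67 kg + 379 kg = 10,891 kg (under)
Q4 2024–Q1 2026: 6,611 kg + 2,061 kg + 43 kg + 67 kg + 379 kg + 4,907 kg = 14,068 kg (over)
Q1 2025–Q2 2026: 2,061 kg + 43 kg + 67 kg + 379 kg + 4,907 kg + 2,117 kg = 9,574 kg (under)
2 windows exceed the threshold.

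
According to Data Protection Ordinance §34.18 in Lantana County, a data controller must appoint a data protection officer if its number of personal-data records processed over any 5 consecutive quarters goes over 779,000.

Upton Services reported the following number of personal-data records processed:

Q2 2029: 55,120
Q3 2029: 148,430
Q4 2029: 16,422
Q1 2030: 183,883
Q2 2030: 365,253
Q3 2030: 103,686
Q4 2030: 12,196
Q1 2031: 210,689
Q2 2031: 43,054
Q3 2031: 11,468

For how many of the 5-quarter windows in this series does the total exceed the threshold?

Q2 2029–Q2 2030: 55,120 + 148,430 + 16,422 + 183,883 + 365,253 = 769,108 (under)
Q3 2029–Q3 2030: 148,430 + 16,422 + 183,883 + 365,253 + 103,686 = 817,674 (over)
Q4 2029–Q4 2030: 16,422 + 183,883 + 365,253 + 103,686 + 12,196 = 681,440 (under)
Q1 2030–Q1 2031: 183,883 + 365,253 + 103,686 + 12,196 + 210,689 = 875,707 (over)
Q2 2030–Q2 2031: 365,253 + 103,686 + 12,196 + 210,689 + 43,054 = 734,878 (under)
Q3 2030–Q3 2031: 103,686 + 12,196 + 210,689 + 43,054 + 11,468 = 381,093 (under)
2 windows exceed the threshold.

2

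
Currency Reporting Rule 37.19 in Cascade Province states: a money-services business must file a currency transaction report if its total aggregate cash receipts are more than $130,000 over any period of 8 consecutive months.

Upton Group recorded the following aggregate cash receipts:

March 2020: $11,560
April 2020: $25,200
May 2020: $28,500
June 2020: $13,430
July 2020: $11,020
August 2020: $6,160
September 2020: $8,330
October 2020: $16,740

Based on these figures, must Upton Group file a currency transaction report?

No

Total aggregate cash receipts: $11,560 + $25,200 + $28,500 + $13,430 + $11,020 + $6,160 + $8,330 + $16,740 = $120,940.
$120,940 ≤ $130,000, so the threshold is not exceeded.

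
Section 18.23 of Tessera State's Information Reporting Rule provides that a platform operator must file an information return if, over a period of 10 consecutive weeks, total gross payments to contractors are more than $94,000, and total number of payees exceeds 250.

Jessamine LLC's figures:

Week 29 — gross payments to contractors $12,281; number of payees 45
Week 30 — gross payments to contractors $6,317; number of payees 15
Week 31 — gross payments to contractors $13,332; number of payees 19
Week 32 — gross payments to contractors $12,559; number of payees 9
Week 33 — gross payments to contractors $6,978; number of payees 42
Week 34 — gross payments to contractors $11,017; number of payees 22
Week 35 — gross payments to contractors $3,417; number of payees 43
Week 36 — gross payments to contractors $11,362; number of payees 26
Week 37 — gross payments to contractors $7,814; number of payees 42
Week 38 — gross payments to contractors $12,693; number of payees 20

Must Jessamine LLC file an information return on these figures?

Total gross payments to contractors: $12,281 + $6,317 + $13,332 + $12,559 + $6,978 + $11,017 + $3,417 + $11,362 + $7,814 + $12,693 = $97,770 (> $94,000).
Total number of payees: 45 + 15 + 19 + 9 + 42 + 22 + 43 + 26 + 42 + 20 = 283 (> 250).
The test is 'and': both thresholds are exceeded.

Yes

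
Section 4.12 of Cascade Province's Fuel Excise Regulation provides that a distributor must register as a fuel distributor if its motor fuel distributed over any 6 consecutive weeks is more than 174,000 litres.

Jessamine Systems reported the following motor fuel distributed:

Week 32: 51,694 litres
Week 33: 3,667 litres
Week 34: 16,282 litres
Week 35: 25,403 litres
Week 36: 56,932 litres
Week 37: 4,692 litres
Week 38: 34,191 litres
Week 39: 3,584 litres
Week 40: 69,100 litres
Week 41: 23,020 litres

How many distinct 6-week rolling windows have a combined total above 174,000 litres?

2

Week 32–Week 37: 51,694 litres + 3,667 litres + 16,282 litres + 25,403 litres + 56,932 litres + 4,692 litres = 158,670 litres (under)
Week 33–Week 38: 3,667 litres + 16,282 litres + 25,403 litres + 56,932 litres + 4,692 litres + 34,191 litres = 141,167 litres (under)
Week 34–Week 39: 16,282 litres + 25,403 litres + 56,932 litres + 4,692 litres + 34,191 litres + 3,584 litres = 141,084 litres (under)
Week 35–Week 40: 25,403 litres + 56,932 litres + 4,692 litres + 34,191 litres + 3,584 litres + 69,100 litres = 193,902 litres (over)
Week 36–Week 41: 56,932 litres + 4,692 litres + 34,191 litres + 3,584 litres + 69,100 litres + 23,020 litres = 191,519 litres (over)
2 windows exceed the threshold.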